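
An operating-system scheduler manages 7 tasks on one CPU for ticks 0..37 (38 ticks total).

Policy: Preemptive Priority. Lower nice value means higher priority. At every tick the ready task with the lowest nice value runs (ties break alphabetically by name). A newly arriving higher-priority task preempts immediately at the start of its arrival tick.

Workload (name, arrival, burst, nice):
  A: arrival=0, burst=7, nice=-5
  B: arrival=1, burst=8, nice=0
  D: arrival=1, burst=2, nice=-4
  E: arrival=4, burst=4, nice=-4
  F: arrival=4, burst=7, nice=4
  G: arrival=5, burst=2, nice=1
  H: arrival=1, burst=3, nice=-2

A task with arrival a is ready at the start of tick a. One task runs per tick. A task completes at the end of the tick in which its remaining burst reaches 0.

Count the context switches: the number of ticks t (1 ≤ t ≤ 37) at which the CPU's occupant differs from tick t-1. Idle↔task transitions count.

t=0: ready={A} → run A
t=1: ready={A,B,D,H} → run A
t=2: ready={A,B,D,H} → run A
t=3: ready={A,B,D,H} → run A
t=4: ready={A,B,D,E,F,H} → run A
t=5: ready={A,B,D,E,F,G,H} → run A
t=6: ready={A,B,D,E,F,G,H} → run A
t=7: ready={B,D,E,F,G,H} → run D
t=8: ready={B,D,E,F,G,H} → run D
t=9: ready={B,E,F,G,H} → run E
t=10: ready={B,E,F,G,H} → run E
t=11: ready={B,E,F,G,H} → run E
t=12: ready={B,E,F,G,H} → run E
t=13: ready={B,F,G,H} → run H
t=14: ready={B,F,G,H} → run H
t=15: ready={B,F,G,H} → run H
t=16: ready={B,F,G} → run B
t=17: ready={B,F,G} → run B
t=18: ready={B,F,G} → run B
t=19: ready={B,F,G} → run B
t=20: ready={B,F,G} → run B
t=21: ready={B,F,G} → run B
t=22: ready={B,F,G} → run B
t=23: ready={B,F,G} → run B
t=24: ready={F,G} → run G
t=25: ready={F,G} → run G
t=26: ready={F} → run F
t=27: ready={F} → run F
t=28: ready={F} → run F
t=29: ready={F} → run F
t=30: ready={F} → run F
t=31: ready={F} → run F
t=32: ready={F} → run F
t=33: (idle)
t=34: (idle)
t=35: (idle)
t=36: (idle)
t=37: (idle)

context switches = 7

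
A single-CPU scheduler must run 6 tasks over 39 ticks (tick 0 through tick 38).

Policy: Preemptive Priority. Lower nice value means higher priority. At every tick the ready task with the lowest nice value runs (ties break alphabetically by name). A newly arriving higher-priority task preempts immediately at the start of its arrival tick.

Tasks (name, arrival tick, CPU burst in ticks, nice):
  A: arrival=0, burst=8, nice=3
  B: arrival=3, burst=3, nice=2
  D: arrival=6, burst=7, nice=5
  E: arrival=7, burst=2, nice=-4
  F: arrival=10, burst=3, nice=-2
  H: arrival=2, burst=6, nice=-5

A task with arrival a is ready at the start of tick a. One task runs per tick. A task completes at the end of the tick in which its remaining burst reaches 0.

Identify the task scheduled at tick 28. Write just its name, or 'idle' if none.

t=0: ready={A} → run A
t=1: ready={A} → run A
t=2: ready={A,H} → run H
t=3: ready={A,B,H} → run H
t=4: ready={A,B,H} → run H
t=5: ready={A,B,H} → run H
t=6: ready={A,B,D,H} → run H
t=7: ready={A,B,D,E,H} → run H
t=8: ready={A,B,D,E} → run E
t=9: ready={A,B,D,E} → run E
t=10: ready={A,B,D,F} → run F
t=11: ready={A,B,D,F} → run F
t=12: ready={A,B,D,F} → run F
t=13: ready={A,B,D} → run B
t=14: ready={A,B,D} → run B
t=15: ready={A,B,D} → run B
t=16: ready={A,D} → run A
t=17: ready={A,D} → run A
t=18: ready={A,D} → run A
t=19: ready={A,D} → run A
t=20: ready={A,D} → run A
t=21: ready={A,D} → run A
t=22: ready={D} → run D
t=23: ready={D} → run D
t=24: ready={D} → run D
t=25: ready={D} → run D
t=26: ready={D} → run D
t=27: ready={D} → run D
t=28: ready={D} → run D
t=29: (idle)
t=30: (idle)
t=31: (idle)
t=32: (idle)
t=33: (idle)
t=34: (idle)
t=35: (idle)
t=36: (idle)
t=37: (idle)
t=38: (idle)

running at tick 28 = D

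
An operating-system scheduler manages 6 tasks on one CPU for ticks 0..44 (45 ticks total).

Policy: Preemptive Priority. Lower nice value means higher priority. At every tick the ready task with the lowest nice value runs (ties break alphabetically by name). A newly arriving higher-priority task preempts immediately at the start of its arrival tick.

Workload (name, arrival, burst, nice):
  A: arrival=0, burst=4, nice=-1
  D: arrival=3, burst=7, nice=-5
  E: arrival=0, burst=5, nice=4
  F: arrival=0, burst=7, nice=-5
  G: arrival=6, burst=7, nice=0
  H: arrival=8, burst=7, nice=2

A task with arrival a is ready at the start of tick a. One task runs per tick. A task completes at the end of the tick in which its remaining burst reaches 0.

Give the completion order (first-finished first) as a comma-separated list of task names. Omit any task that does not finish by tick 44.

completion order = D, F, A, G, H, E

t=0: ready={A,E,F} → run F
t=1: ready={A,E,F} → run F
t=2: ready={A,E,F} → run F
t=3: ready={A,D,E,F} → run D
t=4: ready={A,D,E,F} → run D
t=5: ready={A,D,E,F} → run D
t=6: ready={A,D,E,F,G} → run D
t=7: ready={A,D,E,F,G} → run D
t=8: ready={A,D,E,F,G,H} → run D
t=9: ready={A,D,E,F,G,H} → run D
t=10: ready={A,E,F,G,H} → run F
t=11: ready={A,E,F,G,H} → run F
t=12: ready={A,E,F,G,H} → run F
t=13: ready={A,E,F,G,H} → run F
t=14: ready={A,E,G,H} → run A
t=15: ready={A,E,G,H} → run A
t=16: ready={A,E,G,H} → run A
t=17: ready={A,E,G,H} → run A
t=18: ready={E,G,H} → run G
t=19: ready={E,G,H} → run G
t=20: ready={E,G,H} → run G
t=21: ready={E,G,H} → run G
t=22: ready={E,G,H} → run G
t=23: ready={E,G,H} → run G
t=24: ready={E,G,H} → run G
t=25: ready={E,H} → run H
t=26: ready={E,H} → run H
t=27: ready={E,H} → run H
t=28: ready={E,H} → run H
t=29: ready={E,H} → run H
t=30: ready={E,H} → run H
t=31: ready={E,H} → run H
t=32: ready={E} → run E
t=33: ready={E} → run E
t=34: ready={E} → run E
t=35: ready={E} → run E
t=36: ready={E} → run E
t=37: (idle)
t=38: (idle)
t=39: (idle)
t=40: (idle)
t=41: (idle)
t=42: (idle)
t=43: (idle)
t=44: (idle)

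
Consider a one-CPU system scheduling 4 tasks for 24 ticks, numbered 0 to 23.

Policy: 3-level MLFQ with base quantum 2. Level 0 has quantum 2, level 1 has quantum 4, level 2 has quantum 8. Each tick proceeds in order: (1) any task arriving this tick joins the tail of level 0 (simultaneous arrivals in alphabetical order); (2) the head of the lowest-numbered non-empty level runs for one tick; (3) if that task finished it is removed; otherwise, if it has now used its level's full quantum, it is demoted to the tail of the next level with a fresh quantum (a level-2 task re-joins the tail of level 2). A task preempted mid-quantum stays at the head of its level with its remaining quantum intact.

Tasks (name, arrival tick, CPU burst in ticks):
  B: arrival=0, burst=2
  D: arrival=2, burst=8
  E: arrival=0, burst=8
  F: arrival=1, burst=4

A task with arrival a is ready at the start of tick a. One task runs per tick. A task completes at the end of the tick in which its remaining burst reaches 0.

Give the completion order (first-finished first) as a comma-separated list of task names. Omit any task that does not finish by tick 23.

t=0: L0/L1/L2 = BE/-/- → run B
t=1: L0/L1/L2 = BEF/-/- → run B
t=2: L0/L1/L2 = EFD/-/- → run E
t=3: L0/L1/L2 = EFD/-/- → run E
t=4: L0/L1/L2 = FD/E/- → run F
t=5: L0/L1/L2 = FD/E/- → run F
t=6: L0/L1/L2 = D/EF/- → run D
t=7: L0/L1/L2 = D/EF/- → run D
t=8: L0/L1/L2 = -/EFD/- → run E
t=9: L0/L1/L2 = -/EFD/- → run E
t=10: L0/L1/L2 = -/EFD/- → run E
t=11: L0/L1/L2 = -/EFD/- → run E
t=12: L0/L1/L2 = -/FD/E → run F
t=13: L0/L1/L2 = -/FD/E → run F
t=14: L0/L1/L2 = -/D/E → run D
t=15: L0/L1/L2 = -/D/E → run D
t=16: L0/L1/L2 = -/D/E → run D
t=17: L0/L1/L2 = -/D/E → run D
t=18: L0/L1/L2 = -/-/ED → run E
t=19: L0/L1/L2 = -/-/ED → run E
t=20: L0/L1/L2 = -/-/D → run D
t=21: L0/L1/L2 = -/-/D → run D
t=22: (idle)
t=23: (idle)

completion order = B, F, E, D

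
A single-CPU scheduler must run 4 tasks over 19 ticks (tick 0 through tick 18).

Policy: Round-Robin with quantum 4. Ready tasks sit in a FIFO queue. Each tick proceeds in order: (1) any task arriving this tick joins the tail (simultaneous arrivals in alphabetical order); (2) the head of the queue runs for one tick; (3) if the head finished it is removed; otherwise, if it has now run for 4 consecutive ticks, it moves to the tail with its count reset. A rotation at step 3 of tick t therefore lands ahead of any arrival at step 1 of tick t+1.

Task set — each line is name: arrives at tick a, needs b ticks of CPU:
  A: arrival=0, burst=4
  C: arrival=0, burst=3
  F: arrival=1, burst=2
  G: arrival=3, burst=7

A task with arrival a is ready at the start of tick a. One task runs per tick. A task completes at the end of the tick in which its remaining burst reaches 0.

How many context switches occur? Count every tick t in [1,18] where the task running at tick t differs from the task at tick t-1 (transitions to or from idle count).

context switches = 4

t=0: queue=[A,C] q_used=0 → run A
t=1: queue=[A,C,F] q_used=1 → run A
t=2: queue=[A,C,F] q_used=2 → run A
t=3: queue=[A,C,F,G] q_used=3 → run A
t=4: queue=[C,F,G] q_used=0 → run C
t=5: queue=[C,F,G] q_used=1 → run C
t=6: queue=[C,F,G] q_used=2 → run C
t=7: queue=[F,G] q_used=0 → run F
t=8: queue=[F,G] q_used=1 → run F
t=9: queue=[G] q_used=0 → run G
t=10: queue=[G] q_used=1 → run G
t=11: queue=[G] q_used=2 → run G
t=12: queue=[G] q_used=3 → run G
t=13: queue=[G] q_used=0 → run G
t=14: queue=[G] q_used=1 → run G
t=15: queue=[G] q_used=2 → run G
t=16: (idle)
t=17: (idle)
t=18: (idle)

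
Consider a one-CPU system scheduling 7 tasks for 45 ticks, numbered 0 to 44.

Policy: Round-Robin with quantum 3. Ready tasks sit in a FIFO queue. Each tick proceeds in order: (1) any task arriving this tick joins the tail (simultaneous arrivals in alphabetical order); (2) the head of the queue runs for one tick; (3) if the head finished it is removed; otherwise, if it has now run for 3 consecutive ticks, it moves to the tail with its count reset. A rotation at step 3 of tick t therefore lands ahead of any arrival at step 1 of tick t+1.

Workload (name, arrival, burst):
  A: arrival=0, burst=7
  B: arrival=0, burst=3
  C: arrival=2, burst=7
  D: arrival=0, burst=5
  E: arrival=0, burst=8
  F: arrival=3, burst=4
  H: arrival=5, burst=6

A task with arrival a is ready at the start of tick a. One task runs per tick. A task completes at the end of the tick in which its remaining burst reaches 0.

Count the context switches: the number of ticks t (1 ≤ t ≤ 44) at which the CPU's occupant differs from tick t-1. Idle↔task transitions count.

context switches = 16

t=0: queue=[A,B,D,E] q_used=0 → run A
t=1: queue=[A,B,D,E] q_used=1 → run A
t=2: queue=[A,B,D,E,C] q_used=2 → run A
t=3: queue=[B,D,E,C,A,F] q_used=0 → run B
t=4: queue=[B,D,E,C,A,F] q_used=1 → run B
t=5: queue=[B,D,E,C,A,F,H] q_used=2 → run B
t=6: queue=[D,E,C,A,F,H] q_used=0 → run D
t=7: queue=[D,E,C,A,F,H] q_used=1 → run D
t=8: queue=[D,E,C,A,F,H] q_used=2 → run D
t=9: queue=[E,C,A,F,H,D] q_used=0 → run E
t=10: queue=[E,C,A,F,H,D] q_used=1 → run E
t=11: queue=[E,C,A,F,H,D] q_used=2 → run E
t=12: queue=[C,A,F,H,D,E] q_used=0 → run C
t=13: queue=[C,A,F,H,D,E] q_used=1 → run C
t=14: queue=[C,A,F,H,D,E] q_used=2 → run C
t=15: queue=[A,F,H,D,E,C] q_used=0 → run A
t=16: queue=[A,F,H,D,E,C] q_used=1 → run A
t=17: queue=[A,F,H,D,E,C] q_used=2 → run A
t=18: queue=[F,H,D,E,C,A] q_used=0 → run F
t=19: queue=[F,H,D,E,C,A] q_used=1 → run F
t=20: queue=[F,H,D,E,C,A] q_used=2 → run F
t=21: queue=[H,D,E,C,A,F] q_used=0 → run H
t=22: queue=[H,D,E,C,A,F] q_used=1 → run H
t=23: queue=[H,D,E,C,A,F] q_used=2 → run H
t=24: queue=[D,E,C,A,F,H] q_used=0 → run D
t=25: queue=[D,E,C,A,F,H] q_used=1 → run D
t=26: queue=[E,C,A,F,H] q_used=0 → run E
t=27: queue=[E,C,A,F,H] q_used=1 → run E
t=28: queue=[E,C,A,F,H] q_used=2 → run E
t=29: queue=[C,A,F,H,E] q_used=0 → run C
t=30: queue=[C,A,F,H,E] q_used=1 → run C
t=31: queue=[C,A,F,H,E] q_used=2 → run C
t=32: queue=[A,F,H,E,C] q_used=0 → run A
t=33: queue=[F,H,E,C] q_used=0 → run F
t=34: queue=[H,E,C] q_used=0 → run H
t=35: queue=[H,E,C] q_used=1 → run H
t=36: queue=[H,E,C] q_used=2 → run H
t=37: queue=[E,C] q_used=0 → run E
t=38: queue=[E,C] q_used=1 → run E
t=39: queue=[C] q_used=0 → run C
t=40: (idle)
t=41: (idle)
t=42: (idle)
t=43: (idle)
t=44: (idle)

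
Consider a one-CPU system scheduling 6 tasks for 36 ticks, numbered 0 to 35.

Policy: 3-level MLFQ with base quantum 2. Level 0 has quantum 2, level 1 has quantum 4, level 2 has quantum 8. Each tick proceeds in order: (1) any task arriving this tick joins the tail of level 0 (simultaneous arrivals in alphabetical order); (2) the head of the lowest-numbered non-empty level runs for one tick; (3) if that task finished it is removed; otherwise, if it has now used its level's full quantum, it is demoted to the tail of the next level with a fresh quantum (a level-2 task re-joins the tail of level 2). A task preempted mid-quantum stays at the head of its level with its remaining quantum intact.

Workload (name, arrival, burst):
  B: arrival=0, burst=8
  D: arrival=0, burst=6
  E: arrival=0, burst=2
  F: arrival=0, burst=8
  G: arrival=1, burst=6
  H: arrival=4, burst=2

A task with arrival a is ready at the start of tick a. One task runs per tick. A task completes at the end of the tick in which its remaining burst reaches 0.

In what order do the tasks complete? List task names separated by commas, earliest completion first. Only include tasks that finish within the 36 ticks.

t=0: L0/L1/L2 = BDEF/-/- → run B
t=1: L0/L1/L2 = BDEFG/-/- → run B
t=2: L0/L1/L2 = DEFG/B/- → run D
t=3: L0/L1/L2 = DEFG/B/- → run D
t=4: L0/L1/L2 = EFGH/BD/- → run E
t=5: L0/L1/L2 = EFGH/BD/- → run E
t=6: L0/L1/L2 = FGH/BD/- → run F
t=7: L0/L1/L2 = FGH/BD/- → run F
t=8: L0/L1/L2 = GH/BDF/- → run G
t=9: L0/L1/L2 = GH/BDF/- → run G
t=10: L0/L1/L2 = H/BDFG/- → run H
t=11: L0/L1/L2 = H/BDFG/- → run H
t=12: L0/L1/L2 = -/BDFG/- → run B
t=13: L0/L1/L2 = -/BDFG/- → run B
t=14: L0/L1/L2 = -/BDFG/- → run B
t=15: L0/L1/L2 = -/BDFG/- → run B
t=16: L0/L1/L2 = -/DFG/B → run D
t=17: L0/L1/L2 = -/DFG/B → run D
t=18: L0/L1/L2 = -/DFG/B → run D
t=19: L0/L1/L2 = -/DFG/B → run D
t=20: L0/L1/L2 = -/FG/B → run F
t=21: L0/L1/L2 = -/FG/B → run F
t=22: L0/L1/L2 = -/FG/B → run F
t=23: L0/L1/L2 = -/FG/B → run F
t=24: L0/L1/L2 = -/G/BF → run G
t=25: L0/L1/L2 = -/G/BF → run G
t=26: L0/L1/L2 = -/G/BF → run G
t=27: L0/L1/L2 = -/G/BF → run G
t=28: L0/L1/L2 = -/-/BF → run B
t=29: L0/L1/L2 = -/-/BF → run B
t=30: L0/L1/L2 = -/-/F → run F
t=31: L0/L1/L2 = -/-/F → run F
t=32: (idle)
t=33: (idle)
t=34: (idle)
t=35: (idle)

completion order = E, H, D, G, B, F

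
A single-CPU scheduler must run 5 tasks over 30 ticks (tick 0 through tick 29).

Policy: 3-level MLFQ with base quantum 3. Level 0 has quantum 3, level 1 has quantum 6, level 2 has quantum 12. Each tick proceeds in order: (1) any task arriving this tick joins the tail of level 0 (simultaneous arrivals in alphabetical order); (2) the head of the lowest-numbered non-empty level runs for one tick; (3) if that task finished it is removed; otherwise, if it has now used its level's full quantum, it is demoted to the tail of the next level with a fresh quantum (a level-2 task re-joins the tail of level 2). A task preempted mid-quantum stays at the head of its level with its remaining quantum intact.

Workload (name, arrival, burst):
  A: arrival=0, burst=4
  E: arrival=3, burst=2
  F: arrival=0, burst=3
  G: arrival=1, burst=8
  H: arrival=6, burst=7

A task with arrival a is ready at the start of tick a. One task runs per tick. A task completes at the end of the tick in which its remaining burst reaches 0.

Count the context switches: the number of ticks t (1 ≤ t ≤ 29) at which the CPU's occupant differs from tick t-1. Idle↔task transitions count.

context switches = 8

t=0: L0/L1/L2 = AF/-/- → run A
t=1: L0/L1/L2 = AFG/-/- → run A
t=2: L0/L1/L2 = AFG/-/- → run A
t=3: L0/L1/L2 = FGE/A/- → run F
t=4: L0/L1/L2 = FGE/A/- → run F
t=5: L0/L1/L2 = FGE/A/- → run F
t=6: L0/L1/L2 = GEH/A/- → run G
t=7: L0/L1/L2 = GEH/A/- → run G
t=8: L0/L1/L2 = GEH/A/- → run G
t=9: L0/L1/L2 = EH/AG/- → run E
t=10: L0/L1/L2 = EH/AG/- → run E
t=11: L0/L1/L2 = H/AG/- → run H
t=12: L0/L1/L2 = H/AG/- → run H
t=13: L0/L1/L2 = H/AG/- → run H
t=14: L0/L1/L2 = -/AGH/- → run A
t=15: L0/L1/L2 = -/GH/- → run G
t=16: L0/L1/L2 = -/GH/- → run G
t=17: L0/L1/L2 = -/GH/- → run G
t=18: L0/L1/L2 = -/GH/- → run G
t=19: L0/L1/L2 = -/GH/- → run G
t=20: L0/L1/L2 = -/H/- → run H
t=21: L0/L1/L2 = -/H/- → run H
t=22: L0/L1/L2 = -/H/- → run H
t=23: L0/L1/L2 = -/H/- → run H
t=24: (idle)
t=25: (idle)
t=26: (idle)
t=27: (idle)
t=28: (idle)
t=29: (idle)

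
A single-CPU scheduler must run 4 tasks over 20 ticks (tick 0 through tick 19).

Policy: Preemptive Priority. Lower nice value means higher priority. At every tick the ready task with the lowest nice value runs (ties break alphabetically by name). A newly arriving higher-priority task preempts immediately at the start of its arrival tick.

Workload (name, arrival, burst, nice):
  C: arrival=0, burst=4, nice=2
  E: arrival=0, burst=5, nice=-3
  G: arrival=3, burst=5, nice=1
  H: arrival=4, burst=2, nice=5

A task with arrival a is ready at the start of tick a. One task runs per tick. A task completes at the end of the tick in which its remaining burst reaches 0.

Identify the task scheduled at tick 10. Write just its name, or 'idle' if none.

running at tick 10 = C

t=0: ready={C,E} → run E
t=1: ready={C,E} → run E
t=2: ready={C,E} → run E
t=3: ready={C,E,G} → run E
t=4: ready={C,E,G,H} → run E
t=5: ready={C,G,H} → run G
t=6: ready={C,G,H} → run G
t=7: ready={C,G,H} → run G
t=8: ready={C,G,H} → run G
t=9: ready={C,G,H} → run G
t=10: ready={C,H} → run C
t=11: ready={C,H} → run C
t=12: ready={C,H} → run C
t=13: ready={C,H} → run C
t=14: ready={H} → run H
t=15: ready={H} → run H
t=16: (idle)
t=17: (idle)
t=18: (idle)
t=19: (idle)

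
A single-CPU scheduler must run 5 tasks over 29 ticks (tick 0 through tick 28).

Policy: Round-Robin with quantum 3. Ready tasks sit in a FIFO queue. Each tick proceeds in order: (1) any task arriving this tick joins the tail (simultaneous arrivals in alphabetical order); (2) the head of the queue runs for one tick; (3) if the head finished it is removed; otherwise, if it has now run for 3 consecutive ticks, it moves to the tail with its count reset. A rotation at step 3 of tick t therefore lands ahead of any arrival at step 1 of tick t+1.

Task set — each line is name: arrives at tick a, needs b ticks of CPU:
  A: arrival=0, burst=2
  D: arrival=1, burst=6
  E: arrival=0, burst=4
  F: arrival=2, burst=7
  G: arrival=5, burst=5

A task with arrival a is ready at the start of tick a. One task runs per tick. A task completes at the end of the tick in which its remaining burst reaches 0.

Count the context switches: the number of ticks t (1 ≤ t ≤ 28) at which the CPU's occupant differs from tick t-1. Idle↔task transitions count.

context switches = 10

t=0: queue=[A,E] q_used=0 → run A
t=1: queue=[A,E,D] q_used=1 → run A
t=2: queue=[E,D,F] q_used=0 → run E
t=3: queue=[E,D,F] q_used=1 → run E
t=4: queue=[E,D,F] q_used=2 → run E
t=5: queue=[D,F,E,G] q_used=0 → run D
t=6: queue=[D,F,E,G] q_used=1 → run D
t=7: queue=[D,F,E,G] q_used=2 → run D
t=8: queue=[F,E,G,D] q_used=0 → run F
t=9: queue=[F,E,G,D] q_used=1 → run F
t=10: queue=[F,E,G,D] q_used=2 → run F
t=11: queue=[E,G,D,F] q_used=0 → run E
t=12: queue=[G,D,F] q_used=0 → run G
t=13: queue=[G,D,F] q_used=1 → run G
t=14: queue=[G,D,F] q_used=2 → run G
t=15: queue=[D,F,G] q_used=0 → run D
t=16: queue=[D,F,G] q_used=1 → run D
t=17: queue=[D,F,G] q_used=2 → run D
t=18: queue=[F,G] q_used=0 → run F
t=19: queue=[F,G] q_used=1 → run F
t=20: queue=[F,G] q_used=2 → run F
t=21: queue=[G,F] q_used=0 → run G
t=22: queue=[G,F] q_used=1 → run G
t=23: queue=[F] q_used=0 → run F
t=24: (idle)
t=25: (idle)
t=26: (idle)
t=27: (idle)
t=28: (idle)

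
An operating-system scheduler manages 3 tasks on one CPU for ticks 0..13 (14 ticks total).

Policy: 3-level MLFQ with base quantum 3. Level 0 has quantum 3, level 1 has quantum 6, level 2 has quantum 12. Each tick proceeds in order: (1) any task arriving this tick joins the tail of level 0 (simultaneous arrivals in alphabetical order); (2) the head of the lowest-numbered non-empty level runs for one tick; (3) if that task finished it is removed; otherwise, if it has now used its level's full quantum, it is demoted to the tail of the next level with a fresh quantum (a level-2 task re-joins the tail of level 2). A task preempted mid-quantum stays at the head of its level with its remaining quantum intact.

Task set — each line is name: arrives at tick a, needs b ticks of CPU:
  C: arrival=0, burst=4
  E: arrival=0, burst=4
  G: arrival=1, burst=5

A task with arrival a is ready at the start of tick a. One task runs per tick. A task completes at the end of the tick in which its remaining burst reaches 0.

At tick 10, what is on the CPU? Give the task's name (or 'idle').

running at tick 10 = E

t=0: L0/L1/L2 = CE/-/- → run C
t=1: L0/L1/L2 = CEG/-/- → run C
t=2: L0/L1/L2 = CEG/-/- → run C
t=3: L0/L1/L2 = EG/C/- → run E
t=4: L0/L1/L2 = EG/C/- → run E
t=5: L0/L1/L2 = EG/C/- → run E
t=6: L0/L1/L2 = G/CE/- → run G
t=7: L0/L1/L2 = G/CE/- → run G
t=8: L0/L1/L2 = G/CE/- → run G
t=9: L0/L1/L2 = -/CEG/- → run C
t=10: L0/L1/L2 = -/EG/- → run E
t=11: L0/L1/L2 = -/G/- → run G
t=12: L0/L1/L2 = -/G/- → run G
t=13: (idle)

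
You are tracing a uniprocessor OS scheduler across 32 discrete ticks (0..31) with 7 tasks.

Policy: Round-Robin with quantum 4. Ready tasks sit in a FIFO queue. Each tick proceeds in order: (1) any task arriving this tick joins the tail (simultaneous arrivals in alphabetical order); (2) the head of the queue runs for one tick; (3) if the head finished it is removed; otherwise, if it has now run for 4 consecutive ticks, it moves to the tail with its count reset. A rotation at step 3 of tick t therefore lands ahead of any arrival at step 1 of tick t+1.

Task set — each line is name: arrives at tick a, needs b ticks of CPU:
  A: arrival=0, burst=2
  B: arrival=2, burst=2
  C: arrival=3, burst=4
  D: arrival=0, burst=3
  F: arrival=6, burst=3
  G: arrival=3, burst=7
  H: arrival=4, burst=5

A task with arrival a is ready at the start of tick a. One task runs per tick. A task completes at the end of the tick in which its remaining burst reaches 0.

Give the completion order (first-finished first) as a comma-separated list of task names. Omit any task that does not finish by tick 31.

t=0: queue=[A,D] q_used=0 → run A
t=1: queue=[A,D] q_used=1 → run A
t=2: queue=[D,B] q_used=0 → run D
t=3: queue=[D,B,C,G] q_used=1 → run D
t=4: queue=[D,B,C,G,H] q_used=2 → run D
t=5: queue=[B,C,G,H] q_used=0 → run B
t=6: queue=[B,C,G,H,F] q_used=1 → run B
t=7: queue=[C,G,H,F] q_used=0 → run C
t=8: queue=[C,G,H,F] q_used=1 → run C
t=9: queue=[C,G,H,F] q_used=2 → run C
t=10: queue=[C,G,H,F] q_used=3 → run C
t=11: queue=[G,H,F] q_used=0 → run G
t=12: queue=[G,H,F] q_used=1 → run G
t=13: queue=[G,H,F] q_used=2 → run G
t=14: queue=[G,H,F] q_used=3 → run G
t=15: queue=[H,F,G] q_used=0 → run H
t=16: queue=[H,F,G] q_used=1 → run H
t=17: queue=[H,F,G] q_used=2 → run H
t=18: queue=[H,F,G] q_used=3 → run H
t=19: queue=[F,G,H] q_used=0 → run F
t=20: queue=[F,G,H] q_used=1 → run F
t=21: queue=[F,G,H] q_used=2 → run F
t=22: queue=[G,H] q_used=0 → run G
t=23: queue=[G,H] q_used=1 → run G
t=24: queue=[G,H] q_used=2 → run G
t=25: queue=[H] q_used=0 → run H
t=26: (idle)
t=27: (idle)
t=28: (idle)
t=29: (idle)
t=30: (idle)
t=31: (idle)

completion order = A, D, B, C, F, G, H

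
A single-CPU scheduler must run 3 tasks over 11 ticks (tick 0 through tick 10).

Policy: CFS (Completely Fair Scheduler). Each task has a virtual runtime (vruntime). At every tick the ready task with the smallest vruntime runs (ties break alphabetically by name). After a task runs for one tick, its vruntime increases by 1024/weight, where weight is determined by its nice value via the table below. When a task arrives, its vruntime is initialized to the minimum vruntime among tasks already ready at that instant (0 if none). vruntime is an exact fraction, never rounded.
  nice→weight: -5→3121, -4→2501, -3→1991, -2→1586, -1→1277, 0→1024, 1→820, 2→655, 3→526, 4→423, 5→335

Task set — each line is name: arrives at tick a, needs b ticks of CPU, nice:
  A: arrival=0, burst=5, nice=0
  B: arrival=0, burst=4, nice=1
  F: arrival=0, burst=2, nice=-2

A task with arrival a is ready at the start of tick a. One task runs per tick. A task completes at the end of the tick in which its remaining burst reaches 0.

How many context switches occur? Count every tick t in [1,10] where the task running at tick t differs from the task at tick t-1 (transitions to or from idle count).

t=0: vr[A=0 B=0 F=0] → run A
t=1: vr[A=1 B=0 F=0] → run B
t=2: vr[A=1 B=256/205 F=0] → run F
t=3: vr[A=1 B=256/205 F=512/793] → run F
t=4: vr[A=1 B=256/205] → run A
t=5: vr[A=2 B=256/205] → run B
t=6: vr[A=2 B=512/205] → run A
t=7: vr[A=3 B=512/205] → run B
t=8: vr[A=3 B=768/205] → run A
t=9: vr[A=4 B=768/205] → run B
t=10: vr[A=4] → run A

context switches = 9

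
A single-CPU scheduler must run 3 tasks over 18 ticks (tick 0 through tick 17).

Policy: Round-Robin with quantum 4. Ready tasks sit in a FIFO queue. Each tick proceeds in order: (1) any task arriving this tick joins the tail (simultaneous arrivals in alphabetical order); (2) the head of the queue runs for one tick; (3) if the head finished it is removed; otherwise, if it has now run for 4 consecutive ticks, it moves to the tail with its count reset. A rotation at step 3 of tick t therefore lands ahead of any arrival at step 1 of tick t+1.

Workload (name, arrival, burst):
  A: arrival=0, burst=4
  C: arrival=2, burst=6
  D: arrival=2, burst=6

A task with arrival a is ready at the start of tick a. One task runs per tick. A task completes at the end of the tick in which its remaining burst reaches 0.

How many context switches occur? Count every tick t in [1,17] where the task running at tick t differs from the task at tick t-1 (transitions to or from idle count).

context switches = 5

t=0: queue=[A] q_used=0 → run A
t=1: queue=[A] q_used=1 → run A
t=2: queue=[A,C,D] q_used=2 → run A
t=3: queue=[A,C,D] q_used=3 → run A
t=4: queue=[C,D] q_used=0 → run C
t=5: queue=[C,D] q_used=1 → run C
t=6: queue=[C,D] q_used=2 → run C
t=7: queue=[C,D] q_used=3 → run C
t=8: queue=[D,C] q_used=0 → run D
t=9: queue=[D,C] q_used=1 → run D
t=10: queue=[D,C] q_used=2 → run D
t=11: queue=[D,C] q_used=3 → run D
t=12: queue=[C,D] q_used=0 → run C
t=13: queue=[C,D] q_used=1 → run C
t=14: queue=[D] q_used=0 → run D
t=15: queue=[D] q_used=1 → run D
t=16: (idle)
t=17: (idle)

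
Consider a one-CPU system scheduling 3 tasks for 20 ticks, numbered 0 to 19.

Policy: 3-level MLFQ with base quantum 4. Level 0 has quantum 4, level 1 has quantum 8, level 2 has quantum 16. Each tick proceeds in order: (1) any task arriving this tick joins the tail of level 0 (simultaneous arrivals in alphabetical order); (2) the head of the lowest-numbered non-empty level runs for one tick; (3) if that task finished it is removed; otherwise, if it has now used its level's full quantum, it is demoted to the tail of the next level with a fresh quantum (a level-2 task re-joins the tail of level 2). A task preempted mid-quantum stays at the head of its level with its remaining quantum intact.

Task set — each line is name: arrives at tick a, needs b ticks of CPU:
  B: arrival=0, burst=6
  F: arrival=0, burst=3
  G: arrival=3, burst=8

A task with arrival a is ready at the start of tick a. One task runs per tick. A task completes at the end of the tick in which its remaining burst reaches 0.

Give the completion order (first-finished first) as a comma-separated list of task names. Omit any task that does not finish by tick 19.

completion order = F, B, G

t=0: L0/L1/L2 = BF/-/- → run B
t=1: L0/L1/L2 = BF/-/- → run B
t=2: L0/L1/L2 = BF/-/- → run B
t=3: L0/L1/L2 = BFG/-/- → run B
t=4: L0/L1/L2 = FG/B/- → run F
t=5: L0/L1/L2 = FG/B/- → run F
t=6: L0/L1/L2 = FG/B/- → run F
t=7: L0/L1/L2 = G/B/- → run G
t=8: L0/L1/L2 = G/B/- → run G
t=9: L0/L1/L2 = G/B/- → run G
t=10: L0/L1/L2 = G/B/- → run G
t=11: L0/L1/L2 = -/BG/- → run B
t=12: L0/L1/L2 = -/BG/- → run B
t=13: L0/L1/L2 = -/G/- → run G
t=14: L0/L1/L2 = -/G/- → run G
t=15: L0/L1/L2 = -/G/- → run G
t=16: L0/L1/L2 = -/G/- → run G
t=17: (idle)
t=18: (idle)
t=19: (idle)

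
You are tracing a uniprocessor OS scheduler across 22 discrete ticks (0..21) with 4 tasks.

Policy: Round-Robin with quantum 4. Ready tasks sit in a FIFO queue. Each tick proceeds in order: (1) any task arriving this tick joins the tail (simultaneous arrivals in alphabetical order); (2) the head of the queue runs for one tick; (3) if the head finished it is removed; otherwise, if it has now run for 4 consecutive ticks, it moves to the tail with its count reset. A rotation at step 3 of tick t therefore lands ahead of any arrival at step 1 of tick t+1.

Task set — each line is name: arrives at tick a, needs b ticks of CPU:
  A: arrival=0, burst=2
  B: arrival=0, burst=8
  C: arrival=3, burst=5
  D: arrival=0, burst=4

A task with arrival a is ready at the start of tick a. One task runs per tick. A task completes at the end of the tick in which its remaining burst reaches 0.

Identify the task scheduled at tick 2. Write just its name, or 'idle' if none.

t=0: queue=[A,B,D] q_used=0 → run A
t=1: queue=[A,B,D] q_used=1 → run A
t=2: queue=[B,D] q_used=0 → run B
t=3: queue=[B,D,C] q_used=1 → run B
t=4: queue=[B,D,C] q_used=2 → run B
t=5: queue=[B,D,C] q_used=3 → run B
t=6: queue=[D,C,B] q_used=0 → run D
t=7: queue=[D,C,B] q_used=1 → run D
t=8: queue=[D,C,B] q_used=2 → run D
t=9: queue=[D,C,B] q_used=3 → run D
t=10: queue=[C,B] q_used=0 → run C
t=11: queue=[C,B] q_used=1 → run C
t=12: queue=[C,B] q_used=2 → run C
t=13: queue=[C,B] q_used=3 → run C
t=14: queue=[B,C] q_used=0 → run B
t=15: queue=[B,C] q_used=1 → run B
t=16: queue=[B,C] q_used=2 → run B
t=17: queue=[B,C] q_used=3 → run B
t=18: queue=[C] q_used=0 → run C
t=19: (idle)
t=20: (idle)
t=21: (idle)

running at tick 2 = B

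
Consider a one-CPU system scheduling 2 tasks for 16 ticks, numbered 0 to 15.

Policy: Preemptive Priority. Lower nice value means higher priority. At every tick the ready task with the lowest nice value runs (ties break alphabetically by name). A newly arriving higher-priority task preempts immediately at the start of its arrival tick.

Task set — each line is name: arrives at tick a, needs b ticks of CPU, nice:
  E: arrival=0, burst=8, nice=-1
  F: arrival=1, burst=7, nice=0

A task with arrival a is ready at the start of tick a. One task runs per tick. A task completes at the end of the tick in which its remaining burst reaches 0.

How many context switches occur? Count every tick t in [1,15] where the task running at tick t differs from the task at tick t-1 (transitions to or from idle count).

t=0: ready={E} → run E
t=1: ready={E,F} → run E
t=2: ready={E,F} → run E
t=3: ready={E,F} → run E
t=4: ready={E,F} → run E
t=5: ready={E,F} → run E
t=6: ready={E,F} → run E
t=7: ready={E,F} → run E
t=8: ready={F} → run F
t=9: ready={F} → run F
t=10: ready={F} → run F
t=11: ready={F} → run F
t=12: ready={F} → run F
t=13: ready={F} → run F
t=14: ready={F} → run F
t=15: (idle)

context switches = 2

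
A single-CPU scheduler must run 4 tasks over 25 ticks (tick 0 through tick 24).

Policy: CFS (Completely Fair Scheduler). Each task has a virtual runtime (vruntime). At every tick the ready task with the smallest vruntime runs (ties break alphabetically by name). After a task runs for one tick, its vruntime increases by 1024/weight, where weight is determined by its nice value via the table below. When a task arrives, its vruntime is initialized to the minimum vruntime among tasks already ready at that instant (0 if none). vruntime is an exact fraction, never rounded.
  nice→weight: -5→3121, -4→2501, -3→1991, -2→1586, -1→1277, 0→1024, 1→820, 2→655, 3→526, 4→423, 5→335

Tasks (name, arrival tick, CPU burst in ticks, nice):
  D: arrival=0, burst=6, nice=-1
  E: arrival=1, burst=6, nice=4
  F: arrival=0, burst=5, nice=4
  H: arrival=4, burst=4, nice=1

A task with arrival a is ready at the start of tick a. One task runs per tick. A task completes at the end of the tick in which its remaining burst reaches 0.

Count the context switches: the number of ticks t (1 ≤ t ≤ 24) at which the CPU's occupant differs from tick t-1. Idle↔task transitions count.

context switches = 19

t=0: vr[D=0 F=0] → run D
t=1: vr[D=1024/1277 E=0 F=0] → run E
t=2: vr[D=1024/1277 E=1024/423 F=0] → run F
t=3: vr[D=1024/1277 E=1024/423 F=1024/423] → run D
t=4: vr[D=2048/1277 E=1024/423 F=1024/423 H=2048/1277] → run D
t=5: vr[D=3072/1277 E=1024/423 F=1024/423 H=2048/1277] → run H
t=6: vr[D=3072/1277 E=1024/423 F=1024/423 H=746752/261785] → run D
t=7: vr[D=4096/1277 E=1024/423 F=1024/423 H=746752/261785] → run E
t=8: vr[D=4096/1277 E=2048/423 F=1024/423 H=746752/261785] → run F
t=9: vr[D=4096/1277 E=2048/423 F=2048/423 H=746752/261785] → run H
t=10: vr[D=4096/1277 E=2048/423 F=2048/423 H=1073664/261785] → run D
t=11: vr[D=5120/1277 E=2048/423 F=2048/423 H=1073664/261785] → run D
t=12: vr[E=2048/423 F=2048/423 H=1073664/261785] → run H
t=13: vr[E=2048/423 F=2048/423 H=1400576/261785] → run E
t=14: vr[E=1024/141 F=2048/423 H=1400576/261785] → run F
t=15: vr[E=1024/141 F=1024/141 H=1400576/261785] → run H
t=16: vr[E=1024/141 F=1024/141] → run E
t=17: vr[E=4096/423 F=1024/141] → run F
t=18: vr[E=4096/423 F=4096/423] → run E
t=19: vr[E=5120/423 F=4096/423] → run F
t=20: vr[E=5120/423] → run E
t=21: (idle)
t=22: (idle)
t=23: (idle)
t=24: (idle)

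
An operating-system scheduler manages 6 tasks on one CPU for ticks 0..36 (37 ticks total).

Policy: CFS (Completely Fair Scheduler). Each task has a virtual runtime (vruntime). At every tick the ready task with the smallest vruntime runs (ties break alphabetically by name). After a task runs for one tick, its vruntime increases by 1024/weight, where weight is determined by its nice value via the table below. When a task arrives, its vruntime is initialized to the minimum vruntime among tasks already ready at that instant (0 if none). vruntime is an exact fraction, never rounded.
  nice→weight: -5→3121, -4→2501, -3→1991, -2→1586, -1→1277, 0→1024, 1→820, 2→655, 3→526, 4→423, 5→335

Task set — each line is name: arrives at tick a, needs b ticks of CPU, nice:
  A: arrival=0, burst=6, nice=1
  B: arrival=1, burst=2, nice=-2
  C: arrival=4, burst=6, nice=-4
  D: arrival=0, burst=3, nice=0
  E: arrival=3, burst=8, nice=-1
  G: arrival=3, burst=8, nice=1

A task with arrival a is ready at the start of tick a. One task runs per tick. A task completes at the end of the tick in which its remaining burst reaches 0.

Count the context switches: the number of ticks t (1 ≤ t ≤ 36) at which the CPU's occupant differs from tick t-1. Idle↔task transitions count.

t=0: vr[A=0 D=0] → run A
t=1: vr[A=256/205 B=0 D=0] → run B
t=2: vr[A=256/205 B=512/793 D=0] → run D
t=3: vr[A=256/205 B=512/793 D=1 E=512/793 G=512/793] → run B
t=4: vr[A=256/205 C=512/793 D=1 E=512/793 G=512/793] → run C
t=5: vr[A=256/205 C=34304/32513 D=1 E=512/793 G=512/793] → run E
t=6: vr[A=256/205 C=34304/32513 D=1 E=1465856/1012661 G=512/793] → run G
t=7: vr[A=256/205 C=34304/32513 D=1 E=1465856/1012661 G=307968/162565] → run D
t=8: vr[A=256/205 C=34304/32513 D=2 E=1465856/1012661 G=307968/162565] → run C
t=9: vr[A=256/205 C=47616/32513 D=2 E=1465856/1012661 G=307968/162565] → run A
t=10: vr[A=512/205 C=47616/32513 D=2 E=1465856/1012661 G=307968/162565] → run E
t=11: vr[A=512/205 C=47616/32513 D=2 E=2277888/1012661 G=307968/162565] → run C
t=12: vr[A=512/205 C=60928/32513 D=2 E=2277888/1012661 G=307968/162565] → run C
t=13: vr[A=512/205 C=74240/32513 D=2 E=2277888/1012661 G=307968/162565] → run G
t=14: vr[A=512/205 C=74240/32513 D=2 E=2277888/1012661 G=510976/162565] → run D
t=15: vr[A=512/205 C=74240/32513 E=2277888/1012661 G=510976/162565] → run E
t=16: vr[A=512/205 C=74240/32513 E=3089920/1012661 G=510976/162565] → run C
t=17: vr[A=512/205 C=87552/32513 E=3089920/1012661 G=510976/162565] → run A
t=18: vr[A=768/205 C=87552/32513 E=3089920/1012661 G=510976/162565] → run C
t=19: vr[A=768/205 E=3089920/1012661 G=510976/162565] → run E
t=20: vr[A=768/205 E=3901952/1012661 G=510976/162565] → run G
t=21: vr[A=768/205 E=3901952/1012661 G=713984/162565] → run A
t=22: vr[A=1024/205 E=3901952/1012661 G=713984/162565] → run E
t=23: vr[A=1024/205 E=4713984/1012661 G=713984/162565] → run G
t=24: vr[A=1024/205 E=4713984/1012661 G=916992/162565] → run E
t=25: vr[A=1024/205 E=5526016/1012661 G=916992/162565] → run A
t=26: vr[A=256/41 E=5526016/1012661 G=916992/162565] → run E
t=27: vr[A=256/41 E=6338048/1012661 G=916992/162565] → run G
t=28: vr[A=256/41 E=6338048/1012661 G=224000/32513] → run A
t=29: vr[E=6338048/1012661 G=224000/32513] → run E
t=30: vr[G=224000/32513] → run G
t=31: vr[G=1323008/162565] → run G
t=32: vr[G=1526016/162565] → run G
t=33: (idle)
t=34: (idle)
t=35: (idle)
t=36: (idle)

context switches = 30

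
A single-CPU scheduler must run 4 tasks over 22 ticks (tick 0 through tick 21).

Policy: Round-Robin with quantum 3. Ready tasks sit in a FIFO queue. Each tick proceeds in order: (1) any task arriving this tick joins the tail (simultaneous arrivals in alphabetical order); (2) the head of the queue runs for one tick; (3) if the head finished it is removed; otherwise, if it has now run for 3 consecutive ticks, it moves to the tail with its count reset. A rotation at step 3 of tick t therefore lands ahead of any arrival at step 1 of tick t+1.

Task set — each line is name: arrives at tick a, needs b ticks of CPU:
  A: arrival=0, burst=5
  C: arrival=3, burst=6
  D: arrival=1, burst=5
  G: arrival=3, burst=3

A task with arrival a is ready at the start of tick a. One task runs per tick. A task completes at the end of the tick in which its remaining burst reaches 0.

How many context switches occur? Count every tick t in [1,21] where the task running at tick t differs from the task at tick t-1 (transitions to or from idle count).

context switches = 7

t=0: queue=[A] q_used=0 → run A
t=1: queue=[A,D] q_used=1 → run A
t=2: queue=[A,D] q_used=2 → run A
t=3: queue=[D,A,C,G] q_used=0 → run D
t=4: queue=[D,A,C,G] q_used=1 → run D
t=5: queue=[D,A,C,G] q_used=2 → run D
t=6: queue=[A,C,G,D] q_used=0 → run A
t=7: queue=[A,C,G,D] q_used=1 → run A
t=8: queue=[C,G,D] q_used=0 → run C
t=9: queue=[C,G,D] q_used=1 → run C
t=10: queue=[C,G,D] q_used=2 → run C
t=11: queue=[G,D,C] q_used=0 → run G
t=12: queue=[G,D,C] q_used=1 → run G
t=13: queue=[G,D,C] q_used=2 → run G
t=14: queue=[D,C] q_used=0 → run D
t=15: queue=[D,C] q_used=1 → run D
t=16: queue=[C] q_used=0 → run C
t=17: queue=[C] q_used=1 → run C
t=18: queue=[C] q_used=2 → run C
t=19: (idle)
t=20: (idle)
t=21: (idle)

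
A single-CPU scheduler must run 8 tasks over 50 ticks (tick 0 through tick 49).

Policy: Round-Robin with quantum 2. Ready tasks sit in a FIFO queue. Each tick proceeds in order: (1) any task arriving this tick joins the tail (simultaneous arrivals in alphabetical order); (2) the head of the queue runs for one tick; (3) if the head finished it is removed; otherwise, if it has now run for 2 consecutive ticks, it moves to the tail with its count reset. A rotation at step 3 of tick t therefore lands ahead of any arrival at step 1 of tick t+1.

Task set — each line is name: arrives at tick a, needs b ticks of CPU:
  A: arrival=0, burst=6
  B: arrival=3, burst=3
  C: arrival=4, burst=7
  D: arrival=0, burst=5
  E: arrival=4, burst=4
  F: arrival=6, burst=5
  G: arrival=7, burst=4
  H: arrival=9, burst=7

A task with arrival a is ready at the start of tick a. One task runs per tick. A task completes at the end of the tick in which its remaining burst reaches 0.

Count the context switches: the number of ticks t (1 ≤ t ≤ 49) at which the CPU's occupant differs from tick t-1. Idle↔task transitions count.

context switches = 23

t=0: queue=[A,D] q_used=0 → run A
t=1: queue=[A,D] q_used=1 → run A
t=2: queue=[D,A] q_used=0 → run D
t=3: queue=[D,A,B] q_used=1 → run D
t=4: queue=[A,B,D,C,E] q_used=0 → run A
t=5: queue=[A,B,D,C,E] q_used=1 → run A
t=6: queue=[B,D,C,E,A,F] q_used=0 → run B
t=7: queue=[B,D,C,E,A,F,G] q_used=1 → run B
t=8: queue=[D,C,E,A,F,G,B] q_used=0 → run D
t=9: queue=[D,C,E,A,F,G,B,H] q_used=1 → run D
t=10: queue=[C,E,A,F,G,B,H,D] q_used=0 → run C
t=11: queue=[C,E,A,F,G,B,H,D] q_used=1 → run C
t=12: queue=[E,A,F,G,B,H,D,C] q_used=0 → run E
t=13: queue=[E,A,F,G,B,H,D,C] q_used=1 → run E
t=14: queue=[A,F,G,B,H,D,C,E] q_used=0 → run A
t=15: queue=[A,F,G,B,H,D,C,E] q_used=1 → run A
t=16: queue=[F,G,B,H,D,C,E] q_used=0 → run F
t=17: queue=[F,G,B,H,D,C,E] q_used=1 → run F
t=18: queue=[G,B,H,D,C,E,F] q_used=0 → run G
t=19: queue=[G,B,H,D,C,E,F] q_used=1 → run G
t=20: queue=[B,H,D,C,E,F,G] q_used=0 → run B
t=21: queue=[H,D,C,E,F,G] q_used=0 → run H
t=22: queue=[H,D,C,E,F,G] q_used=1 → run H
t=23: queue=[D,C,E,F,G,H] q_used=0 → run D
t=24: queue=[C,E,F,G,H] q_used=0 → run C
t=25: queue=[C,E,F,G,H] q_used=1 → run C
t=26: queue=[E,F,G,H,C] q_used=0 → run E
t=27: queue=[E,F,G,H,C] q_used=1 → run E
t=28: queue=[F,G,H,C] q_used=0 → run F
t=29: queue=[F,G,H,C] q_used=1 → run F
t=30: queue=[G,H,C,F] q_used=0 → run G
t=31: queue=[G,H,C,F] q_used=1 → run G
t=32: queue=[H,C,F] q_used=0 → run H
t=33: queue=[H,C,F] q_used=1 → run H
t=34: queue=[C,F,H] q_used=0 → run C
t=35: queue=[C,F,H] q_used=1 → run C
t=36: queue=[F,H,C] q_used=0 → run F
t=37: queue=[H,C] q_used=0 → run H
t=38: queue=[H,C] q_used=1 → run H
t=39: queue=[C,H] q_used=0 → run C
t=40: queue=[H] q_used=0 → run H
t=41: (idle)
t=42: (idle)
t=43: (idle)
t=44: (idle)
t=45: (idle)
t=46: (idle)
t=47: (idle)
t=48: (idle)
t=49: (idle)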